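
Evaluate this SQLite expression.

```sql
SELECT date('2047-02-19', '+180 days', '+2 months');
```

2047-10-18

Applying '+180 days' to 2047-02-19: counting 180 days forward gives 2047-08-18.
Adding +2 months to 2047-08-18 gives 2047-10-18.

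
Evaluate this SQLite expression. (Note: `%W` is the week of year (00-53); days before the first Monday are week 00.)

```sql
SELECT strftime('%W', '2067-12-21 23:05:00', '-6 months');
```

25

First apply '-6 months': 2067-12-21 23:05:00 → 2067-06-21 23:05:00.
2067-06-21 is a Tuesday. SQLite's %W counts Mondays since the year started; the result is 25.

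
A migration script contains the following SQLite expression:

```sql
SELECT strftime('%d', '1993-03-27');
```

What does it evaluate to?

`%d` extracts the 2-digit day of month: 27.

27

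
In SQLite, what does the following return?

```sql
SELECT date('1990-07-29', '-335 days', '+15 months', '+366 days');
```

1991-11-29

Applying '-335 days' to 1990-07-29: counting 335 days back gives 1989-08-28.
Adding +15 months to 1989-08-28 gives 1990-11-28.
Applying '+366 days' to 1990-11-28: counting 366 days forward gives 1991-11-29.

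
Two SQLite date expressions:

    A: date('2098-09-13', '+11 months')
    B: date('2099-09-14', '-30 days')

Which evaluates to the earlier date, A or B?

A = 2099-08-13.
B = 2099-08-15.
A is earlier.

A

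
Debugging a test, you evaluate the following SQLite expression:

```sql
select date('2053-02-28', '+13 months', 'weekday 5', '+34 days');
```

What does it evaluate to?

2054-05-07

Adding +13 months to 2053-02-28 gives 2054-03-28.
`weekday 5` advances to the next Friday; 2054-03-28 is a Saturday, so it moves forward to 2054-04-03.
April 2054 has 30 days; 27 remain after the 3rd, so 28 days reach 2054-05-01.
Advancing 6 more days within May lands on 2054-05-07.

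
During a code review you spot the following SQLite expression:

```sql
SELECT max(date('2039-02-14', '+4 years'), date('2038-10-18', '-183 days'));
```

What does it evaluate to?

date('2039-02-14', '+4 years') → 2043-02-14.
date('2038-10-18', '-183 days') → 2038-04-18.
Later of the two is 2043-02-14.

2043-02-14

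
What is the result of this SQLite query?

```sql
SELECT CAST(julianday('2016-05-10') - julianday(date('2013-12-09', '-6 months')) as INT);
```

Adding -6 months to 2013-12-09 gives 2013-06-09.
21 days remain in June 2013 after the 9th (30 − 9).
Full months from July 2013 through April 2016 contribute their day counts.
Then 10 days into May 2016.
Total: 21 + 31 + 31 + 30 + 31 + 30 + 31 + 31 + 28 + 31 + 30 + 31 + 30 + 31 + 31 + 30 + 31 + 30 + 31 + 31 + 28 + 31 + 30 + 31 + 30 + 31 + 31 + 30 + 31 + 30 + 31 + 31 + 29 + 31 + 30 + 10 = 1066.

1066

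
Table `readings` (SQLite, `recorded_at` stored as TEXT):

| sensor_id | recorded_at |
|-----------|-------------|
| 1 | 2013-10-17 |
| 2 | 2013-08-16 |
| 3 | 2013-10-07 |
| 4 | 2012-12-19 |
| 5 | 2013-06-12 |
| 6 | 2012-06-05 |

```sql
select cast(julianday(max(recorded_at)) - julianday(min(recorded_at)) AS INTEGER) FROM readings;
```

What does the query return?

MIN = 2012-06-05, MAX = 2013-10-17.
25 days remain in June 2012 after the 5th (30 − 5).
Full months from July 2012 through September 2013 contribute their day counts.
Then 17 days into October 2013.
Total: 25 + 31 + 31 + 30 + 31 + 30 + 31 + 31 + 28 + 31 + 30 + 31 + 30 + 31 + 31 + 30 + 17 = 499.

499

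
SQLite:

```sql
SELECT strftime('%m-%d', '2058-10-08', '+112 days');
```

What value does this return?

First apply '+112 days': 2058-10-08 → 2059-01-28.
`%m-%d` extracts the month-day: 01-28.

01-28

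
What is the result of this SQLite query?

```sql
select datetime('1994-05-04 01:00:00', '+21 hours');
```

1994-05-04 22:00:00

+21 hours from 1994-05-04 01:00:00 is 1994-05-04 22:00:00.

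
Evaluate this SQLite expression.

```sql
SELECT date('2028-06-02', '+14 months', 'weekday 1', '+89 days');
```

Adding +14 months to 2028-06-02 gives 2029-08-02.
`weekday 1` advances to the next Monday; 2029-08-02 is a Thursday, so it moves forward to 2029-08-06.
Applying '+89 days' to 2029-08-06: counting 89 days forward gives 2029-11-03.

2029-11-03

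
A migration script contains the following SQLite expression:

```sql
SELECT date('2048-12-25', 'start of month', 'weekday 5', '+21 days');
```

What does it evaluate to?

2048-12-25

`start of month` rewinds 2048-12-25 to 2048-12-01.
`weekday 5` advances to the next Friday; 2048-12-01 is a Tuesday, so it moves forward to 2048-12-04.
Advancing 21 more days within December lands on 2048-12-25.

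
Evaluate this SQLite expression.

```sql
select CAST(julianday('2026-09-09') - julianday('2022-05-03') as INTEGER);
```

1590

28 days remain in May 2022 after the 3rd (31 − 3).
Full months from June 2022 through August 2026 contribute their day counts.
Then 9 days into September 2026.
Total: 28 + 30 + 31 + 31 + 30 + 31 + 30 + 31 + 31 + 28 + 31 + 30 + 31 + 30 + 31 + 31 + 30 + 31 + 30 + 31 + 31 + 29 + 31 + 30 + 31 + 30 + 31 + 31 + 30 + 31 + 30 + 31 + 31 + 28 + 31 + 30 + 31 + 30 + 31 + 31 + 30 + 31 + 30 + 31 + 31 + 28 + 31 + 30 + 31 + 30 + 31 + 31 + 9 = 1590.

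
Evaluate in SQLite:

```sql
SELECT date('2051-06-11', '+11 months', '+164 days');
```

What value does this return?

Adding +11 months to 2051-06-11 gives 2052-05-11.
Applying '+164 days' to 2052-05-11: counting 164 days forward gives 2052-10-22.

2052-10-22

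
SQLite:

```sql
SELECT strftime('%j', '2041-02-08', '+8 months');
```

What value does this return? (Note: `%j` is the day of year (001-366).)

281

First apply '+8 months': 2041-02-08 → 2041-10-08.
Day-of-year for 2041-10-08: days since 2041-01-01 inclusive = 281, zero-padded to 281.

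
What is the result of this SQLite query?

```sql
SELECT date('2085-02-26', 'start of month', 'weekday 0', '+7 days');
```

2085-02-11

`start of month` rewinds 2085-02-26 to 2085-02-01.
`weekday 0` advances to the next Sunday; 2085-02-01 is a Thursday, so it moves forward to 2085-02-04.
Advancing 7 more days within February lands on 2085-02-11.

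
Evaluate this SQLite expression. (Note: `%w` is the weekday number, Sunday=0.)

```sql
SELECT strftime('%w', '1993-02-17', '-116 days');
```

First apply '-116 days': 1993-02-17 → 1992-10-24.
1992-10-24 is a Saturday; with Sunday=0 that is 6.

6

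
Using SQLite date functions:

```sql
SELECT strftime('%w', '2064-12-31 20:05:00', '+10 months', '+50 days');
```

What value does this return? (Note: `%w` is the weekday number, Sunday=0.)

0

First apply '+10 months', '+50 days': 2064-12-31 20:05:00 → 2065-12-20 20:05:00.
2065-12-20 is a Sunday; with Sunday=0 that is 0.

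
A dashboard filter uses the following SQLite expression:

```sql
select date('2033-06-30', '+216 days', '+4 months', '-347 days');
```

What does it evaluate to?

2033-06-19

Applying '+216 days' to 2033-06-30: counting 216 days forward gives 2034-02-01.
Adding +4 months to 2034-02-01 gives 2034-06-01.
Applying '-347 days' to 2034-06-01: counting 347 days back gives 2033-06-19.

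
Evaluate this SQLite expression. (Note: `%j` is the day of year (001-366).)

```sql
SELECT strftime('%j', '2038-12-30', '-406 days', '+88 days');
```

046

First apply '-406 days', '+88 days': 2038-12-30 → 2038-02-15.
Day-of-year for 2038-02-15: days since 2038-01-01 inclusive = 46, zero-padded to 046.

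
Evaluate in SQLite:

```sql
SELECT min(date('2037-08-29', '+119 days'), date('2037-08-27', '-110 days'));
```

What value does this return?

2037-05-09

date('2037-08-29', '+119 days') → 2037-12-26.
date('2037-08-27', '-110 days') → 2037-05-09.
Earlier of the two is 2037-05-09.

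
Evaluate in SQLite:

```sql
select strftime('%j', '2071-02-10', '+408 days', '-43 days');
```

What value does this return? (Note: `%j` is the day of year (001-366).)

First apply '+408 days', '-43 days': 2071-02-10 → 2072-02-10.
Day-of-year for 2072-02-10: days since 2072-01-01 inclusive = 41, zero-padded to 041.

041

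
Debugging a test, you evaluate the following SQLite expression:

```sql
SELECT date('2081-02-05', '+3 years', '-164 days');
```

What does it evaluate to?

Adding +3 years to 2081-02-05 gives 2084-02-05.
Applying '-164 days' to 2084-02-05: counting 164 days back gives 2083-08-25.

2083-08-25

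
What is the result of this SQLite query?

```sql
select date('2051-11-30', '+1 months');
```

Adding +1 month to 2051-11-30 gives 2051-12-30.

2051-12-30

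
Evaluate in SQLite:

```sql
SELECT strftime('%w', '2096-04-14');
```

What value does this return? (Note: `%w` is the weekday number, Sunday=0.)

2096-04-14 is a Saturday; with Sunday=0 that is 6.

6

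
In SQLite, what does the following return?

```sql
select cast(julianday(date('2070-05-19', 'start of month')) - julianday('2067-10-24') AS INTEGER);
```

`start of month` rewinds 2070-05-19 to 2070-05-01.
7 days remain in October 2067 after the 24th (31 − 24).
Full months from November 2067 through April 2070 contribute their day counts.
Then 1 day into May 2070.
Total: 7 + 30 + 31 + 31 + 29 + 31 + 30 + 31 + 30 + 31 + 31 + 30 + 31 + 30 + 31 + 31 + 28 + 31 + 30 + 31 + 30 + 31 + 31 + 30 + 31 + 30 + 31 + 31 + 28 + 31 + 30 + 1 = 920.

920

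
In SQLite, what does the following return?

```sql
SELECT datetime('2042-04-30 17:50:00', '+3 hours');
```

2042-04-30 20:50:00

+3 hours from 2042-04-30 17:50:00 is 2042-04-30 20:50:00.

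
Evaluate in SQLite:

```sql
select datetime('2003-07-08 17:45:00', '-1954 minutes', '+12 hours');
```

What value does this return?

2003-07-07 21:11:00

1954 minutes = 32h 34m; -1954 minutes from 2003-07-08 17:45:00 is 2003-07-07 09:11:00 (crosses midnight).
+12 hours from 2003-07-07 09:11:00 is 2003-07-07 21:11:00.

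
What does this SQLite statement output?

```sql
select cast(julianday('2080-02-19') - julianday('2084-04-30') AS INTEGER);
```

10 days remain in February 2080 after the 19th (29 − 19).
Full months from March 2080 through March 2084 contribute their day counts.
Then 30 days into April 2084.
Total: 10 + 31 + 30 + 31 + 30 + 31 + 31 + 30 + 31 + 30 + 31 + 31 + 28 + 31 + 30 + 31 + 30 + 31 + 31 + 30 + 31 + 30 + 31 + 31 + 28 + 31 + 30 + 31 + 30 + 31 + 31 + 30 + 31 + 30 + 31 + 31 + 28 + 31 + 30 + 31 + 30 + 31 + 31 + 30 + 31 + 30 + 31 + 31 + 29 + 31 + 30 = 1532.
The subtraction is earlier − later, so the result is −1532 → -1532.

-1532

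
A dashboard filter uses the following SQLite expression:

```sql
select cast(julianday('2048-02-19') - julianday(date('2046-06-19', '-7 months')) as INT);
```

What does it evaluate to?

822

Adding -7 months to 2046-06-19 gives 2045-11-19.
11 days remain in November 2045 after the 19th (30 − 19).
Full months from December 2045 through January 2048 contribute their day counts.
Then 19 days into February 2048.
Total: 11 + 31 + 31 + 28 + 31 + 30 + 31 + 30 + 31 + 31 + 30 + 31 + 30 + 31 + 31 + 28 + 31 + 30 + 31 + 30 + 31 + 31 + 30 + 31 + 30 + 31 + 31 + 19 = 822.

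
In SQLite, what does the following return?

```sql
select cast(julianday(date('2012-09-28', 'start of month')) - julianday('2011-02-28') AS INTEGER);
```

`start of month` rewinds 2012-09-28 to 2012-09-01.
0 days remain in February 2011 after the 28th (28 − 28).
Full months from March 2011 through August 2012 contribute their day counts.
Then 1 day into September 2012.
Total: 0 + 31 + 30 + 31 + 30 + 31 + 31 + 30 + 31 + 30 + 31 + 31 + 29 + 31 + 30 + 31 + 30 + 31 + 31 + 1 = 551.

551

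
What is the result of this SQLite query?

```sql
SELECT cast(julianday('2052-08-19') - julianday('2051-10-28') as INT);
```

3 days remain in October 2051 after the 28th (31 − 28).
Full months from November 2051 through July 2052 contribute their day counts.
Then 19 days into August 2052.
Total: 3 + 30 + 31 + 31 + 29 + 31 + 30 + 31 + 30 + 31 + 19 = 296.

296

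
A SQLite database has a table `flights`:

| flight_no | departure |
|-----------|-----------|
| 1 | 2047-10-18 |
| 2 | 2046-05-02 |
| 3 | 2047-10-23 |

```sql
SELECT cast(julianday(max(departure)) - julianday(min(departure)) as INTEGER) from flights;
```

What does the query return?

539

MIN = 2046-05-02, MAX = 2047-10-23.
29 days remain in May 2046 after the 2nd (31 − 2).
Full months from June 2046 through September 2047 contribute their day counts.
Then 23 days into October 2047.
Total: 29 + 30 + 31 + 31 + 30 + 31 + 30 + 31 + 31 + 28 + 31 + 30 + 31 + 30 + 31 + 31 + 30 + 23 = 539.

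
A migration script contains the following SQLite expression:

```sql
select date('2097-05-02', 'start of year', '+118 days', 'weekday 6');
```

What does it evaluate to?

`start of year` rewinds 2097-05-02 to 2097-01-01.
Applying '+118 days' to 2097-01-01: counting 118 days forward gives 2097-04-29.
`weekday 6` advances to the next Saturday; 2097-04-29 is a Monday, so it moves forward to 2097-05-04.

2097-05-04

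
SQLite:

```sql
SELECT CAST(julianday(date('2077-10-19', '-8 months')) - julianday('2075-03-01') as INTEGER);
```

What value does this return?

Adding -8 months to 2077-10-19 gives 2077-02-19.
30 days remain in March 2075 after the 1st (31 − 1).
Full months from April 2075 through January 2077 contribute their day counts.
Then 19 days into February 2077.
Total: 30 + 30 + 31 + 30 + 31 + 31 + 30 + 31 + 30 + 31 + 31 + 29 + 31 + 30 + 31 + 30 + 31 + 31 + 30 + 31 + 30 + 31 + 31 + 19 = 721.

721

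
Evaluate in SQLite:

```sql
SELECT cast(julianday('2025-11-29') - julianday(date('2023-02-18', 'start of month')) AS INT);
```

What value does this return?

`start of month` rewinds 2023-02-18 to 2023-02-01.
27 days remain in February 2023 after the 1st (28 − 1).
Full months from March 2023 through October 2025 contribute their day counts.
Then 29 days into November 2025.
Total: 27 + 31 + 30 + 31 + 30 + 31 + 31 + 30 + 31 + 30 + 31 + 31 + 29 + 31 + 30 + 31 + 30 + 31 + 31 + 30 + 31 + 30 + 31 + 31 + 28 + 31 + 30 + 31 + 30 + 31 + 31 + 30 + 31 + 29 = 1032.

1032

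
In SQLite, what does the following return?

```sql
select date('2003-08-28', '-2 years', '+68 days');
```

Adding -2 years to 2003-08-28 gives 2001-08-28.
Applying '+68 days' to 2001-08-28: counting 68 days forward gives 2001-11-04.

2001-11-04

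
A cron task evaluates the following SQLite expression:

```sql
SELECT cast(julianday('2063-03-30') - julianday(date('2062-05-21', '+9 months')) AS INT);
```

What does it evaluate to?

Adding +9 months to 2062-05-21 gives 2063-02-21.
7 days remain in February 2063 after the 21st (28 − 21).
Then 30 days into March 2063.
Total: 7 + 30 = 37.

37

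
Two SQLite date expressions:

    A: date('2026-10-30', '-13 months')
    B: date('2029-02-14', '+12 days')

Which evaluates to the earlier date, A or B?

A = 2025-09-30.
B = 2029-02-26.
A is earlier.

A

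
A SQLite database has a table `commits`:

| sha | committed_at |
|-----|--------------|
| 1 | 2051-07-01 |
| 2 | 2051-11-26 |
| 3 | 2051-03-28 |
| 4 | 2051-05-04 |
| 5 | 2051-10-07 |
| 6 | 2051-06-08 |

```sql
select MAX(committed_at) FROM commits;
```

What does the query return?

MAX over {2051-03-28, 2051-05-04, 2051-06-08, 2051-07-01, 2051-10-07, 2051-11-26}.

2051-11-26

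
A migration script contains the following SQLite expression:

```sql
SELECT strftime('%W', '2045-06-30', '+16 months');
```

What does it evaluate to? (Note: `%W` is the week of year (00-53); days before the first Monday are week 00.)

First apply '+16 months': 2045-06-30 → 2046-10-30.
2046-10-30 is a Tuesday. SQLite's %W counts Mondays since the year started; the result is 44.

44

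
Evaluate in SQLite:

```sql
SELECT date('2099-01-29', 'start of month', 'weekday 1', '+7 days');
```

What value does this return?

2099-01-12

`start of month` rewinds 2099-01-29 to 2099-01-01.
`weekday 1` advances to the next Monday; 2099-01-01 is a Thursday, so it moves forward to 2099-01-05.
Advancing 7 more days within January lands on 2099-01-12.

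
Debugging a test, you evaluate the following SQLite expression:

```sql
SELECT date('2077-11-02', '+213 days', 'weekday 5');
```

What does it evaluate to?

2078-06-03

Applying '+213 days' to 2077-11-02: counting 213 days forward gives 2078-06-03.
`weekday 5` advances to the next Friday; 2078-06-03 is already a Friday, so it stays at 2078-06-03.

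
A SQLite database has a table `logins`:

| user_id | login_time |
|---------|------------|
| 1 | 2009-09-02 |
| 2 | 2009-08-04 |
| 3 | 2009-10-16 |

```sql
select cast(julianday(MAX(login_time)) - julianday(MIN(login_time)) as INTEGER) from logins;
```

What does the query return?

73

MIN = 2009-08-04, MAX = 2009-10-16.
27 days remain in August 2009 after the 4th (31 − 4).
September 2009: 30 days.
Then 16 days into October 2009.
Total: 27 + 30 + 16 = 73.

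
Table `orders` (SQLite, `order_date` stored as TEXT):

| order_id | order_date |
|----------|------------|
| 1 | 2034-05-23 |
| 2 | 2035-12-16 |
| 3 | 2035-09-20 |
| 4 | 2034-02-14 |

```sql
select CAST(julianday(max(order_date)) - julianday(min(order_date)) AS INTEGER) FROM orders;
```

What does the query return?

670

MIN = 2034-02-14, MAX = 2035-12-16.
14 days remain in February 2034 after the 14th (28 − 14).
Full months from March 2034 through November 2035 contribute their day counts.
Then 16 days into December 2035.
Total: 14 + 31 + 30 + 31 + 30 + 31 + 31 + 30 + 31 + 30 + 31 + 31 + 28 + 31 + 30 + 31 + 30 + 31 + 31 + 30 + 31 + 30 + 16 = 670.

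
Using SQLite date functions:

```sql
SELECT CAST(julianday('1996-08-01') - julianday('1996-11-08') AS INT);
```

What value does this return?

-99

30 days remain in August 1996 after the 1st (31 − 1).
September 1996: 30 days.
October 1996: 31 days.
Then 8 days into November 1996.
Total: 30 + 30 + 31 + 8 = 99.
The subtraction is earlier − later, so the result is −99 → -99.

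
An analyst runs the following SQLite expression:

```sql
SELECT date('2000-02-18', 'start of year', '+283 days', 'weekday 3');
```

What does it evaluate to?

`start of year` rewinds 2000-02-18 to 2000-01-01.
Applying '+283 days' to 2000-01-01: counting 283 days forward gives 2000-10-10.
`weekday 3` advances to the next Wednesday; 2000-10-10 is a Tuesday, so it moves forward to 2000-10-11.

2000-10-11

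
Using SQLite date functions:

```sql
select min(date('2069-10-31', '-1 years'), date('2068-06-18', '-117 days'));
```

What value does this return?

date('2069-10-31', '-1 years') → 2068-10-31.
date('2068-06-18', '-117 days') → 2068-02-22.
Earlier of the two is 2068-02-22.

2068-02-22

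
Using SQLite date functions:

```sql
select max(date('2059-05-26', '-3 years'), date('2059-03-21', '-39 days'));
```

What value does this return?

date('2059-05-26', '-3 years') → 2056-05-26.
date('2059-03-21', '-39 days') → 2059-02-10.
Later of the two is 2059-02-10.

2059-02-10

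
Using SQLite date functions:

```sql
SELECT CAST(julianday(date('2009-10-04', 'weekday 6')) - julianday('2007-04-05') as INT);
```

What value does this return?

`weekday 6` advances to the next Saturday; 2009-10-04 is a Sunday, so it moves forward to 2009-10-10.
25 days remain in April 2007 after the 5th (30 − 5).
Full months from May 2007 through September 2009 contribute their day counts.
Then 10 days into October 2009.
Total: 25 + 31 + 30 + 31 + 31 + 30 + 31 + 30 + 31 + 31 + 29 + 31 + 30 + 31 + 30 + 31 + 31 + 30 + 31 + 30 + 31 + 31 + 28 + 31 + 30 + 31 + 30 + 31 + 31 + 30 + 10 = 919.

919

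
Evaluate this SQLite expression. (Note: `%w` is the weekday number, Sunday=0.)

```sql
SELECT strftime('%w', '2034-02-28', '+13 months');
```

First apply '+13 months': 2034-02-28 → 2035-03-28.
2035-03-28 is a Wednesday; with Sunday=0 that is 3.

3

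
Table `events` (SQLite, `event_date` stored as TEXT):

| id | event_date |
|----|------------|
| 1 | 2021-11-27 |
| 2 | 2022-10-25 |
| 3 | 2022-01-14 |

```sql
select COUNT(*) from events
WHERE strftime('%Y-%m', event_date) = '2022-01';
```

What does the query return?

Rows with year-month 2022-01: 2022-01-14 → 1.

1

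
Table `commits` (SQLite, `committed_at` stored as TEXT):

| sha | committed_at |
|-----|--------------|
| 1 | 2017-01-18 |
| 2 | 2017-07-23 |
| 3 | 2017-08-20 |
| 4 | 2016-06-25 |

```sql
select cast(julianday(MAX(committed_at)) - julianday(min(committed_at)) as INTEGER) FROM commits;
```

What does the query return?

421

MIN = 2016-06-25, MAX = 2017-08-20.
5 days remain in June 2016 after the 25th (30 − 25).
Full months from July 2016 through July 2017 contribute their day counts.
Then 20 days into August 2017.
Total: 5 + 31 + 31 + 30 + 31 + 30 + 31 + 31 + 28 + 31 + 30 + 31 + 30 + 31 + 20 = 421.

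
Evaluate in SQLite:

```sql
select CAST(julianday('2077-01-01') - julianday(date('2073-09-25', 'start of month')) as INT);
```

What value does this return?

`start of month` rewinds 2073-09-25 to 2073-09-01.
29 days remain in September 2073 after the 1st (30 − 1).
Full months from October 2073 through December 2076 contribute their day counts.
Then 1 day into January 2077.
Total: 29 + 31 + 30 + 31 + 31 + 28 + 31 + 30 + 31 + 30 + 31 + 31 + 30 + 31 + 30 + 31 + 31 + 28 + 31 + 30 + 31 + 30 + 31 + 31 + 30 + 31 + 30 + 31 + 31 + 29 + 31 + 30 + 31 + 30 + 31 + 31 + 30 + 31 + 30 + 31 + 1 = 1218.

1218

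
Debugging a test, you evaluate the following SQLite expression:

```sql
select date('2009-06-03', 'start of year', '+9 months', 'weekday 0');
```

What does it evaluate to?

`start of year` rewinds 2009-06-03 to 2009-01-01.
Adding +9 months to 2009-01-01 gives 2009-10-01.
`weekday 0` advances to the next Sunday; 2009-10-01 is a Thursday, so it moves forward to 2009-10-04.

2009-10-04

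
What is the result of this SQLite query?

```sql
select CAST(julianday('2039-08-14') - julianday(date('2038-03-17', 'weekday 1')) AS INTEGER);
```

510

`weekday 1` advances to the next Monday; 2038-03-17 is a Wednesday, so it moves forward to 2038-03-22.
9 days remain in March 2038 after the 22nd (31 − 22).
Full months from April 2038 through July 2039 contribute their day counts.
Then 14 days into August 2039.
Total: 9 + 30 + 31 + 30 + 31 + 31 + 30 + 31 + 30 + 31 + 31 + 28 + 31 + 30 + 31 + 30 + 31 + 14 = 510.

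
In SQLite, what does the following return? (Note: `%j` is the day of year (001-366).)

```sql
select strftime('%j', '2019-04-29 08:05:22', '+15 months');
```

211

First apply '+15 months': 2019-04-29 08:05:22 → 2020-07-29 08:05:22.
Day-of-year for 2020-07-29: days since 2020-01-01 inclusive = 211, zero-padded to 211.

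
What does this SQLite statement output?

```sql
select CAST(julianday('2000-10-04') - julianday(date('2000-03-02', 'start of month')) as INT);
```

217

`start of month` rewinds 2000-03-02 to 2000-03-01.
30 days remain in March 2000 after the 1st (31 − 1).
Full months from April 2000 through September 2000 contribute their day counts.
Then 4 days into October 2000.
Total: 30 + 30 + 31 + 30 + 31 + 31 + 30 + 4 = 217.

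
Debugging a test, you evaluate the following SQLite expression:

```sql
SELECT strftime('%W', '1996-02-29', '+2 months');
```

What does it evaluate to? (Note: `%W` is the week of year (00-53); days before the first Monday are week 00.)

18

First apply '+2 months': 1996-02-29 → 1996-04-29.
1996-04-29 is a Monday. SQLite's %W counts Mondays since the year started; the result is 18.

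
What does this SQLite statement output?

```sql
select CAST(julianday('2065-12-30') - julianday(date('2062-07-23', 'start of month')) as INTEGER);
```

1278

`start of month` rewinds 2062-07-23 to 2062-07-01.
30 days remain in July 2062 after the 1st (31 − 1).
Full months from August 2062 through November 2065 contribute their day counts.
Then 30 days into December 2065.
Total: 30 + 31 + 30 + 31 + 30 + 31 + 31 + 28 + 31 + 30 + 31 + 30 + 31 + 31 + 30 + 31 + 30 + 31 + 31 + 29 + 31 + 30 + 31 + 30 + 31 + 31 + 30 + 31 + 30 + 31 + 31 + 28 + 31 + 30 + 31 + 30 + 31 + 31 + 30 + 31 + 30 + 30 = 1278.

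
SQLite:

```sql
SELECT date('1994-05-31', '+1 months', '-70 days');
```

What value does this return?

1994-04-22

Adding +1 month to 1994-05-31 targets 1994-06-31. June 1994 has only 30 days, so SQLite normalizes the 1-day overflow forward to 1994-07-01.
Applying '-70 days' to 1994-07-01: counting 70 days back gives 1994-04-22.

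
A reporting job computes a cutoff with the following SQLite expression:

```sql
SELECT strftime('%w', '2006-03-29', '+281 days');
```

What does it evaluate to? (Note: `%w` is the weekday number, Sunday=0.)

4

First apply '+281 days': 2006-03-29 → 2007-01-04.
2007-01-04 is a Thursday; with Sunday=0 that is 4.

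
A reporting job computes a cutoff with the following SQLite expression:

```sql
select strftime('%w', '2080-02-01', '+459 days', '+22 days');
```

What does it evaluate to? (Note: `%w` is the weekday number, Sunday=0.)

2

First apply '+459 days', '+22 days': 2080-02-01 → 2081-05-27.
2081-05-27 is a Tuesday; with Sunday=0 that is 2.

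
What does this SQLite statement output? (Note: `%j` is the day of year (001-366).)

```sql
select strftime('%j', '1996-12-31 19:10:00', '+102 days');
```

First apply '+102 days': 1996-12-31 19:10:00 → 1997-04-12 19:10:00.
Day-of-year for 1997-04-12: days since 1997-01-01 inclusive = 102, zero-padded to 102.

102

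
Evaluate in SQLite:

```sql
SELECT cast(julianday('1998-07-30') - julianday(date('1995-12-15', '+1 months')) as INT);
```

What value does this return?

927

Adding +1 month to 1995-12-15 gives 1996-01-15.
16 days remain in January 1996 after the 15th (31 − 15).
Full months from February 1996 through June 1998 contribute their day counts.
Then 30 days into July 1998.
Total: 16 + 29 + 31 + 30 + 31 + 30 + 31 + 31 + 30 + 31 + 30 + 31 + 31 + 28 + 31 + 30 + 31 + 30 + 31 + 31 + 30 + 31 + 30 + 31 + 31 + 28 + 31 + 30 + 31 + 30 + 30 = 927.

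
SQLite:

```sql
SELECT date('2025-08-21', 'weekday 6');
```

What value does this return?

`weekday 6` advances to the next Saturday; 2025-08-21 is a Thursday, so it moves forward to 2025-08-23.

2025-08-23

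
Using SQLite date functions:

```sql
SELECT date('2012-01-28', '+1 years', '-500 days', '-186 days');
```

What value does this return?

2011-03-14

Adding +1 year to 2012-01-28 gives 2013-01-28.
Applying '-500 days' to 2013-01-28: counting 500 days back gives 2011-09-16.
Applying '-186 days' to 2011-09-16: counting 186 days back gives 2011-03-14.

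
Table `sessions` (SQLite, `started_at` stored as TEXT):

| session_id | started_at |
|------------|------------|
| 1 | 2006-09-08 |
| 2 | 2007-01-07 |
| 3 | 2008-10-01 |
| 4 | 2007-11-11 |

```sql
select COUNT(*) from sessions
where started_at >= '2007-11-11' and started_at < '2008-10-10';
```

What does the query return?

2

Rows in [2007-11-11, 2008-10-10): 2008-10-01, 2007-11-11 → 2 rows.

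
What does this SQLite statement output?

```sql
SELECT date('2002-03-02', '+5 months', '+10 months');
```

2003-06-02

Adding +5 months to 2002-03-02 gives 2002-08-02.
Adding +10 months to 2002-08-02 gives 2003-06-02.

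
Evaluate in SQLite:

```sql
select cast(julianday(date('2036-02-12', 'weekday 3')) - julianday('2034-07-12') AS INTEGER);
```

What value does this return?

`weekday 3` advances to the next Wednesday; 2036-02-12 is a Tuesday, so it moves forward to 2036-02-13.
19 days remain in July 2034 after the 12th (31 − 12).
Full months from August 2034 through January 2036 contribute their day counts.
Then 13 days into February 2036.
Total: 19 + 31 + 30 + 31 + 30 + 31 + 31 + 28 + 31 + 30 + 31 + 30 + 31 + 31 + 30 + 31 + 30 + 31 + 31 + 13 = 581.

581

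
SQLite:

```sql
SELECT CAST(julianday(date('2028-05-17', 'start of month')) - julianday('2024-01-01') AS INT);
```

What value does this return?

1582

`start of month` rewinds 2028-05-17 to 2028-05-01.
30 days remain in January 2024 after the 1st (31 − 1).
Full months from February 2024 through April 2028 contribute their day counts.
Then 1 day into May 2028.
Total: 30 + 29 + 31 + 30 + 31 + 30 + 31 + 31 + 30 + 31 + 30 + 31 + 31 + 28 + 31 + 30 + 31 + 30 + 31 + 31 + 30 + 31 + 30 + 31 + 31 + 28 + 31 + 30 + 31 + 30 + 31 + 31 + 30 + 31 + 30 + 31 + 31 + 28 + 31 + 30 + 31 + 30 + 31 + 31 + 30 + 31 + 30 + 31 + 31 + 29 + 31 + 30 + 1 = 1582.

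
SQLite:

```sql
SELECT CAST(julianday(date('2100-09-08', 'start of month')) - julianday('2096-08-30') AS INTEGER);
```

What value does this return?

1462

`start of month` rewinds 2100-09-08 to 2100-09-01.
1 day remains in August 2096 after the 30th (31 − 30).
Full months from September 2096 through August 2100 contribute their day counts.
Then 1 day into September 2100.
Total: 1 + 30 + 31 + 30 + 31 + 31 + 28 + 31 + 30 + 31 + 30 + 31 + 31 + 30 + 31 + 30 + 31 + 31 + 28 + 31 + 30 + 31 + 30 + 31 + 31 + 30 + 31 + 30 + 31 + 31 + 28 + 31 + 30 + 31 + 30 + 31 + 31 + 30 + 31 + 30 + 31 + 31 + 28 + 31 + 30 + 31 + 30 + 31 + 31 + 1 = 1462.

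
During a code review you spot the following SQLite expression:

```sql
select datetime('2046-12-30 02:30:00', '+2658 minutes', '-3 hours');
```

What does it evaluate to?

2046-12-31 19:48:00

2658 minutes = 44h 18m; +2658 minutes from 2046-12-30 02:30:00 is 2046-12-31 22:48:00 (crosses midnight).
-3 hours from 2046-12-31 22:48:00 is 2046-12-31 19:48:00.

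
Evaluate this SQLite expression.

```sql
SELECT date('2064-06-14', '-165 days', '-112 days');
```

2063-09-11

Applying '-165 days' to 2064-06-14: counting 165 days back gives 2064-01-01.
Applying '-112 days' to 2064-01-01: counting 112 days back gives 2063-09-11.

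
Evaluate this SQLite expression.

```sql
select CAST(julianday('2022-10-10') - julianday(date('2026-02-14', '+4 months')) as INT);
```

-1343

Adding +4 months to 2026-02-14 gives 2026-06-14.
21 days remain in October 2022 after the 10th (31 − 10).
Full months from November 2022 through May 2026 contribute their day counts.
Then 14 days into June 2026.
Total: 21 + 30 + 31 + 31 + 28 + 31 + 30 + 31 + 30 + 31 + 31 + 30 + 31 + 30 + 31 + 31 + 29 + 31 + 30 + 31 + 30 + 31 + 31 + 30 + 31 + 30 + 31 + 31 + 28 + 31 + 30 + 31 + 30 + 31 + 31 + 30 + 31 + 30 + 31 + 31 + 28 + 31 + 30 + 31 + 14 = 1343.
The subtraction is earlier − later, so the result is −1343 → -1343.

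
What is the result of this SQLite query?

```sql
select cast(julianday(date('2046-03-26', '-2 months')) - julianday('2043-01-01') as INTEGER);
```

1121

Adding -2 months to 2046-03-26 gives 2046-01-26.
30 days remain in January 2043 after the 1st (31 − 1).
Full months from February 2043 through December 2045 contribute their day counts.
Then 26 days into January 2046.
Total: 30 + 28 + 31 + 30 + 31 + 30 + 31 + 31 + 30 + 31 + 30 + 31 + 31 + 29 + 31 + 30 + 31 + 30 + 31 + 31 + 30 + 31 + 30 + 31 + 31 + 28 + 31 + 30 + 31 + 30 + 31 + 31 + 30 + 31 + 30 + 31 + 26 = 1121.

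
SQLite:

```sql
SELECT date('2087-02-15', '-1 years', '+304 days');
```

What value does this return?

2086-12-16

Adding -1 year to 2087-02-15 gives 2086-02-15.
Applying '+304 days' to 2086-02-15: counting 304 days forward gives 2086-12-16.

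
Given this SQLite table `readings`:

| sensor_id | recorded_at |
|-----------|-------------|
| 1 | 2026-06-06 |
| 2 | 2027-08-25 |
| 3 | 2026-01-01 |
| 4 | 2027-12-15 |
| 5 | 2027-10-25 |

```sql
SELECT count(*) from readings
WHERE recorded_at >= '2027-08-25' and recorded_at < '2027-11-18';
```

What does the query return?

Rows in [2027-08-25, 2027-11-18): 2027-08-25, 2027-10-25 → 2 rows.

2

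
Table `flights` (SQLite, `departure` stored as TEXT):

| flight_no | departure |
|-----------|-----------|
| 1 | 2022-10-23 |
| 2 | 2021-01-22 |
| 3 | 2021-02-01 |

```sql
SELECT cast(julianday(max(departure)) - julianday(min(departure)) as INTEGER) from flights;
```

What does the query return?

MIN = 2021-01-22, MAX = 2022-10-23.
9 days remain in January 2021 after the 22nd (31 − 22).
Full months from February 2021 through September 2022 contribute their day counts.
Then 23 days into October 2022.
Total: 9 + 28 + 31 + 30 + 31 + 30 + 31 + 31 + 30 + 31 + 30 + 31 + 31 + 28 + 31 + 30 + 31 + 30 + 31 + 31 + 30 + 23 = 639.

639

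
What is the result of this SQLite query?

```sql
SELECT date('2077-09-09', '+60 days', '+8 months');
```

Applying '+60 days' to 2077-09-09: counting 60 days forward gives 2077-11-08.
Adding +8 months to 2077-11-08 gives 2078-07-08.

2078-07-08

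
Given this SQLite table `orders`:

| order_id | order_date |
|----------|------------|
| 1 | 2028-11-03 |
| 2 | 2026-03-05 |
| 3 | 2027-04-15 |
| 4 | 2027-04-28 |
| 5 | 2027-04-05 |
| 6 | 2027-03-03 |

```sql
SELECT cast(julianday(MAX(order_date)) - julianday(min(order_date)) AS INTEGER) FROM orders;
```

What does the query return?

974

MIN = 2026-03-05, MAX = 2028-11-03.
26 days remain in March 2026 after the 5th (31 − 5).
Full months from April 2026 through October 2028 contribute their day counts.
Then 3 days into November 2028.
Total: 26 + 30 + 31 + 30 + 31 + 31 + 30 + 31 + 30 + 31 + 31 + 28 + 31 + 30 + 31 + 30 + 31 + 31 + 30 + 31 + 30 + 31 + 31 + 29 + 31 + 30 + 31 + 30 + 31 + 31 + 30 + 31 + 3 = 974.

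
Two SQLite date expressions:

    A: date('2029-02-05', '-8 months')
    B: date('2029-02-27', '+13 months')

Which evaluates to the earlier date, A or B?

A = 2028-06-05.
B = 2030-03-27.
A is earlier.

A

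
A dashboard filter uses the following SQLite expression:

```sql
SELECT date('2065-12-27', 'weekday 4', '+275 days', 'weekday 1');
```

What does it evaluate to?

2066-10-04

`weekday 4` advances to the next Thursday; 2065-12-27 is a Sunday, so it moves forward to 2065-12-31.
Applying '+275 days' to 2065-12-31: counting 275 days forward gives 2066-10-02.
`weekday 1` advances to the next Monday; 2066-10-02 is a Saturday, so it moves forward to 2066-10-04.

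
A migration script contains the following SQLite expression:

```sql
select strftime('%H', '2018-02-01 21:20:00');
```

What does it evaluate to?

`%H` extracts the 2-digit hour (00-23): 21.

21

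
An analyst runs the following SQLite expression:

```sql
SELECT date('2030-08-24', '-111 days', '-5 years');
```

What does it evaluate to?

2025-05-05

Applying '-111 days' to 2030-08-24: counting 111 days back gives 2030-05-05.
Adding -5 years to 2030-05-05 gives 2025-05-05.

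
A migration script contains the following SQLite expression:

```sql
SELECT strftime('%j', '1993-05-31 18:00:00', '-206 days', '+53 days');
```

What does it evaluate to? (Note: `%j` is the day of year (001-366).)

First apply '-206 days', '+53 days': 1993-05-31 18:00:00 → 1992-12-29 18:00:00.
Day-of-year for 1992-12-29: days since 1992-01-01 inclusive = 364, zero-padded to 364.

364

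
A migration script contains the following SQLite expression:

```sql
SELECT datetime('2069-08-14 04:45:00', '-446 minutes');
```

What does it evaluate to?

446 minutes = 7h 26m; -446 minutes from 2069-08-14 04:45:00 is 2069-08-13 21:19:00 (crosses midnight).

2069-08-13 21:19:00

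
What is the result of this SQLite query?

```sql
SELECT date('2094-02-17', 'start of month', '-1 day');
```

`start of month` rewinds 2094-02-17 to 2094-02-01.
Going back 1 day from 2094-02-01 reaches 2094-01-31 (last day of January, 31 days).

2094-01-31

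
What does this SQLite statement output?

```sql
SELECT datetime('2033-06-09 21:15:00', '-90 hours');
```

2033-06-06 03:15:00

-90 hours from 2033-06-09 21:15:00 is 2033-06-06 03:15:00 (crosses midnight).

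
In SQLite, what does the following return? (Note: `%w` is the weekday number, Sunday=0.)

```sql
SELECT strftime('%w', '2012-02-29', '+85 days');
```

4

First apply '+85 days': 2012-02-29 → 2012-05-24.
2012-05-24 is a Thursday; with Sunday=0 that is 4.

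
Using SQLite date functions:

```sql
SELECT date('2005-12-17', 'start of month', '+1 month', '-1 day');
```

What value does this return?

2005-12-31

`start of month` rewinds 2005-12-17 to 2005-12-01.
Adding +1 month to 2005-12-01 gives 2006-01-01.
Going back 1 day from 2006-01-01 reaches 2005-12-31 (last day of December, 31 days).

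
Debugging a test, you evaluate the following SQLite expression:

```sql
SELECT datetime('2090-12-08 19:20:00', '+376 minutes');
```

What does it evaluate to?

2090-12-09 01:36:00

376 minutes = 6h 16m; +376 minutes from 2090-12-08 19:20:00 is 2090-12-09 01:36:00 (crosses midnight).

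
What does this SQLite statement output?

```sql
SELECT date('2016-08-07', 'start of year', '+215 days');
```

2016-08-03

`start of year` rewinds 2016-08-07 to 2016-01-01.
Applying '+215 days' to 2016-01-01: counting 215 days forward gives 2016-08-03.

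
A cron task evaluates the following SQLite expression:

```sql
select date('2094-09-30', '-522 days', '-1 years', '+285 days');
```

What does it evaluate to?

Applying '-522 days' to 2094-09-30: counting 522 days back gives 2093-04-26.
Adding -1 year to 2093-04-26 gives 2092-04-26.
Applying '+285 days' to 2092-04-26: counting 285 days forward gives 2093-02-05.

2093-02-05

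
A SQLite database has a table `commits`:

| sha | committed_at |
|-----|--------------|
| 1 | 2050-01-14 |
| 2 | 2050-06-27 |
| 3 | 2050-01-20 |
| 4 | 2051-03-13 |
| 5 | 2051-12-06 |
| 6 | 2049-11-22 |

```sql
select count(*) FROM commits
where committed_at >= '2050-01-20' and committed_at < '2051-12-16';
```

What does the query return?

Rows in [2050-01-20, 2051-12-16): 2050-06-27, 2050-01-20, 2051-03-13, 2051-12-06 → 4 rows.

4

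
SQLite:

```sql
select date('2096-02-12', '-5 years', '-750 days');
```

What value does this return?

Adding -5 years to 2096-02-12 gives 2091-02-12.
Applying '-750 days' to 2091-02-12: counting 750 days back gives 2089-01-23.

2089-01-23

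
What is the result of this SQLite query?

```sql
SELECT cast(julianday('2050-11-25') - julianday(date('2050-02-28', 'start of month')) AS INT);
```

297

`start of month` rewinds 2050-02-28 to 2050-02-01.
27 days remain in February 2050 after the 1st (28 − 1).
Full months from March 2050 through October 2050 contribute their day counts.
Then 25 days into November 2050.
Total: 27 + 31 + 30 + 31 + 30 + 31 + 31 + 30 + 31 + 25 = 297.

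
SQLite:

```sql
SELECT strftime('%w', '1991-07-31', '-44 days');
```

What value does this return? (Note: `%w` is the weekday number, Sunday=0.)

First apply '-44 days': 1991-07-31 → 1991-06-17.
1991-06-17 is a Monday; with Sunday=0 that is 1.

1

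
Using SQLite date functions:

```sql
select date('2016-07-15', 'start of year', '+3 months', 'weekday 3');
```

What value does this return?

`start of year` rewinds 2016-07-15 to 2016-01-01.
Adding +3 months to 2016-01-01 gives 2016-04-01.
`weekday 3` advances to the next Wednesday; 2016-04-01 is a Friday, so it moves forward to 2016-04-06.

2016-04-06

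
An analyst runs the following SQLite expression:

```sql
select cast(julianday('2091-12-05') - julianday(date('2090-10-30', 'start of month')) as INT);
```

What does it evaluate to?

430

`start of month` rewinds 2090-10-30 to 2090-10-01.
30 days remain in October 2090 after the 1st (31 − 1).
Full months from November 2090 through November 2091 contribute their day counts.
Then 5 days into December 2091.
Total: 30 + 30 + 31 + 31 + 28 + 31 + 30 + 31 + 30 + 31 + 31 + 30 + 31 + 30 + 5 = 430.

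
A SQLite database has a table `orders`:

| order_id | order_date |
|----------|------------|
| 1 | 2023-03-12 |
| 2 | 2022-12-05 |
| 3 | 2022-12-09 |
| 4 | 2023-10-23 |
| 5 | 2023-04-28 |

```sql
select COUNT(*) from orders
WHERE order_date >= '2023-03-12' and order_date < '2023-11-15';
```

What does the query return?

Rows in [2023-03-12, 2023-11-15): 2023-03-12, 2023-10-23, 2023-04-28 → 3 rows.

3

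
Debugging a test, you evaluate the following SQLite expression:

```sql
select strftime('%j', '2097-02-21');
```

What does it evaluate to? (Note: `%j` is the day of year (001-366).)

Day-of-year for 2097-02-21: days since 2097-01-01 inclusive = 52, zero-padded to 052.

052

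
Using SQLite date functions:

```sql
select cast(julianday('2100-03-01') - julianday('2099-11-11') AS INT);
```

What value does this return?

110

19 days remain in November 2099 after the 11th (30 − 11).
December 2099: 31 days.
January 2100: 31 days.
February 2100: 28 days.
Then 1 day into March 2100.
Total: 19 + 31 + 31 + 28 + 1 = 110.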